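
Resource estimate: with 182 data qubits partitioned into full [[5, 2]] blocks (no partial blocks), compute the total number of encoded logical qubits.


Each code block uses 5 physical qubits for 2 logical qubit(s).
Number of complete blocks = floor(182 / 5) = 36
Logical qubits = 36 * 2
= 72

72


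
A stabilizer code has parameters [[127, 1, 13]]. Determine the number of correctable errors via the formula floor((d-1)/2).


Code parameters: [[127, 1, 13]], distance d = 13.
Number of correctable errors = floor((d-1)/2)
= floor((13 - 1)/2)
= floor(12/2)
= 6

6


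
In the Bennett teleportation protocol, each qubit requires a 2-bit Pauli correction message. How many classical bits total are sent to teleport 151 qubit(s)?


Quantum teleportation requires 2 classical bits per qubit teleported.
151 qubit(s) -> 2 * 151 = 302 classical bits

302


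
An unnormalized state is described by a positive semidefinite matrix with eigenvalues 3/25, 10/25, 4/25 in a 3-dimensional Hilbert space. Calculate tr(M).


tr(M) = sum of eigenvalues
= 3/25 + 10/25 + 4/25
= 17/25
= 0.6800

0.6800


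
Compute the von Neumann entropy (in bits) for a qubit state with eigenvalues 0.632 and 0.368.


S = -p*log2(p) - (1-p)*log2(1-p)
p = 0.6320, 1-p = 0.3680
= -0.6320 * log2(0.6320) - 0.3680 * log2(0.3680)
= -(-0.4184) - (-0.5307)
= 0.9491

0.9491


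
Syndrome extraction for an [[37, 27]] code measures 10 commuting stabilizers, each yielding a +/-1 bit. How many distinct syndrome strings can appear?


Each stabilizer generator gives a binary (+1 or -1) measurement outcome.
With 10 independent generators:
Total syndromes = 2^10
= 1024

1024


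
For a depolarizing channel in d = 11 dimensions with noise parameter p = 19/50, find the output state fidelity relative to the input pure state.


F = (1-p) + p/d
= (1 - 0.3800) + 0.3800/11
= 0.6200 + 0.0345
= 0.6545

0.6545


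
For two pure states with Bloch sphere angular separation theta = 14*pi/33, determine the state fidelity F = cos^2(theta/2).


For states separated by angle theta on Bloch sphere:
F = cos^2(theta/2)
theta = 14*pi/33 = 1.3328
theta/2 = 0.6664
cos(theta/2) = 0.7861
F = 0.6179

0.6179


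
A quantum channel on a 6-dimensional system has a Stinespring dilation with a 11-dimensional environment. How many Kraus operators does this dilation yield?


Tracing out the environment in an orthonormal basis {|i>_E} gives Kraus operators K_i = <i|_E U |0>_E.
Number of Kraus operators = dim(H_env) = d_env
= 11

11


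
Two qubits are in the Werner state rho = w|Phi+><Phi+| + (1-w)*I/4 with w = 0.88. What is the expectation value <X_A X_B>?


|Phi+> = (|00> + |11>)/sqrt(2)
For the pure Bell state, <X_A X_B> = +1 (Bell-state Pauli correlator).
The maximally-mixed part I/4 has tr(I/4 * P tensor P) = 0 for any traceless Pauli P.
So <X_A X_B>_rho = w * (+1) + (1 - w) * 0
= 0.88 * (+1)
= 0.8800

0.8800


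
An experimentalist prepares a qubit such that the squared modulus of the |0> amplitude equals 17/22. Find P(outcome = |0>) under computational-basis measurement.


|alpha|^2 = 17/22 = 0.7727
|beta|^2 = 1 - 17/22 = 5/22 = 0.2273
P(|0>) = |alpha|^2 = 0.7727

0.7727


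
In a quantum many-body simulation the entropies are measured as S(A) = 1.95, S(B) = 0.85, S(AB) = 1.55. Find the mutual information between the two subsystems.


I(A:B) = S(A) + S(B) - S(AB)
= 1.95 + 0.85 - 1.55
= 1.2500

1.2500


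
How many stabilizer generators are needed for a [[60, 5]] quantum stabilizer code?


For an [[n,k]] stabilizer code:
Number of stabilizer generators = n - k
= 60 - 5
= 55

55


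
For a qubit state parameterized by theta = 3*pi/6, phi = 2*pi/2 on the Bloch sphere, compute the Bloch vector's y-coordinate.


theta = 1.5708, phi = 3.1416
r_y = sin(theta)*sin(phi) = 1.0000 * 0.0000
r_y = 0.0000

0.0000


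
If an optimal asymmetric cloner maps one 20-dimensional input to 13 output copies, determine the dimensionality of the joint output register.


Output space = H^(tensor 13) where dim(H) = 20
dim = 20^13
= 400 (after 2 factors)
= 8000 (after 3 factors)
= 160000 (after 4 factors)
= 3200000 (after 5 factors)
= 64000000 (after 6 factors)
= 1280000000 (after 7 factors)
= 25600000000 (after 8 factors)
= 512000000000 (after 9 factors)
= 10240000000000 (after 10 factors)
= 204800000000000 (after 11 factors)
= 4096000000000000 (after 12 factors)
= 81920000000000000 (after 13 factors)
= 81920000000000000

81920000000000000


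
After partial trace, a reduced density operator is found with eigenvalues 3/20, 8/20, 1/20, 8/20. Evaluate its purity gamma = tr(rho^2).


tr(rho^2) = sum of eigenvalues squared
= (3/20)^2 + (8/20)^2 + (1/20)^2 + (8/20)^2
= (9 + 64 + 1 + 64) / 400
= 138/400
= 0.3450

0.3450


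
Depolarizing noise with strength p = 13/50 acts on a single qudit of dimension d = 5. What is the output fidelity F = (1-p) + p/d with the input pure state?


F = (1-p) + p/d
= (1 - 0.2600) + 0.2600/5
= 0.7400 + 0.0520
= 0.7920

0.7920


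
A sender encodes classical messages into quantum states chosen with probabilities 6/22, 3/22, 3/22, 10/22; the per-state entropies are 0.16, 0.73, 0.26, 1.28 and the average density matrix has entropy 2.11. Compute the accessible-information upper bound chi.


chi = S(rho) - sum_i p_i * S(rho_i)
Weighted entropy = 6/22 * 0.16 + 3/22 * 0.73 + 3/22 * 0.26 + 10/22 * 1.28
= 0.7605
chi = 2.11 - 0.7605
= 1.3495

1.3495


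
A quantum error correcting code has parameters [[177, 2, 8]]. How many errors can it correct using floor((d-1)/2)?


Code parameters: [[177, 2, 8]], distance d = 8.
Number of correctable errors = floor((d-1)/2)
= floor((8 - 1)/2)
= floor(7/2)
= 3

3


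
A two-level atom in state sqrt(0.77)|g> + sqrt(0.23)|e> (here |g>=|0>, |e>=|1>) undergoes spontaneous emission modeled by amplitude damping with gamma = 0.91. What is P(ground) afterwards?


For amplitude damping with parameter gamma on state sqrt(a)|0> + sqrt(b)|1>:
alpha^2 = 0.77, beta^2 = 0.23
P(|0>) = alpha^2 + gamma * beta^2
= 0.77 + 0.91 * 0.23
= 0.77 + 0.2093
= 0.9793

0.9793


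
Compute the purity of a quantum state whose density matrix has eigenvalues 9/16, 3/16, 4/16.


tr(rho^2) = sum of eigenvalues squared
= (9/16)^2 + (3/16)^2 + (4/16)^2
= (81 + 9 + 16) / 256
= 106/256
= 0.4141

0.4141


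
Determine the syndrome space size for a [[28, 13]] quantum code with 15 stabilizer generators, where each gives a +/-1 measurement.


Each stabilizer generator gives a binary (+1 or -1) measurement outcome.
With 15 independent generators:
Total syndromes = 2^15
= 32768

32768


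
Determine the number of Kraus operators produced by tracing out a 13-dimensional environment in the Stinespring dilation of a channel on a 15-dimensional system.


Tracing out the environment in an orthonormal basis {|i>_E} gives Kraus operators K_i = <i|_E U |0>_E.
Number of Kraus operators = dim(H_env) = d_env
= 13

13


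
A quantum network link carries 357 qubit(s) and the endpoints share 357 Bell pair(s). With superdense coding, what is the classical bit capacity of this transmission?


Superdense coding allows 2 classical bits per shared entangled pair.
357 pair(s) -> 2 * 357 = 714 classical bits

714


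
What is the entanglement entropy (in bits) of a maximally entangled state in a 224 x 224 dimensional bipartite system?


For a maximally entangled state in d x d:
S = log2(d) = log2(224)
= 7.8074

7.8074


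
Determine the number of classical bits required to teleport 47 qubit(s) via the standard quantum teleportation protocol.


Quantum teleportation requires 2 classical bits per qubit teleported.
47 qubit(s) -> 2 * 47 = 94 classical bits

94


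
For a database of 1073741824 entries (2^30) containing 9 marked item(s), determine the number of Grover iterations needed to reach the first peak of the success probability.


After j Grover iterations the success probability is P(j) = sin^2((2j+1)*theta), where sin(theta) = sqrt(k/N).
N = 2^30 = 1073741824, k = 9
sin(theta) = sqrt(k/N) = 9.155273438e-05
theta = arcsin(sqrt(k/N)) = 9.15527345e-05 rad
P(j) reaches its first maximum when (2j+1)*theta is as close as possible to pi/2, i.e. j = round(pi/(4*theta) - 1/2).
pi/(4*theta) - 1/2 = 8578.1423
(For comparison, the common estimate pi/4 * sqrt(N/k) = 8578.6423; the exact maximiser is used here.)
Optimal iterations = 8578

8578


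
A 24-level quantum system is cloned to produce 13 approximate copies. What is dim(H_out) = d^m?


Output space = H^(tensor 13) where dim(H) = 24
dim = 24^13
= 576 (after 2 factors)
= 13824 (after 3 factors)
= 331776 (after 4 factors)
= 7962624 (after 5 factors)
= 191102976 (after 6 factors)
= 4586471424 (after 7 factors)
= 110075314176 (after 8 factors)
= 2641807540224 (after 9 factors)
= 63403380965376 (after 10 factors)
= 1521681143169024 (after 11 factors)
= 36520347436056576 (after 12 factors)
= 876488338465357824 (after 13 factors)
= 876488338465357824

876488338465357824


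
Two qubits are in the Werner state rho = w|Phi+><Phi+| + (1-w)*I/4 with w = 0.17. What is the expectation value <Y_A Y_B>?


|Phi+> = (|00> + |11>)/sqrt(2)
For the pure Bell state, <Y_A Y_B> = -1 (Bell-state Pauli correlator).
The maximally-mixed part I/4 has tr(I/4 * P tensor P) = 0 for any traceless Pauli P.
So <Y_A Y_B>_rho = w * (-1) + (1 - w) * 0
= 0.17 * (-1)
= -0.1700

-0.1700


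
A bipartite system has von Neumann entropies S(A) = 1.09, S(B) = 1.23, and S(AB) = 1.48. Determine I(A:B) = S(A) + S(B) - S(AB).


I(A:B) = S(A) + S(B) - S(AB)
= 1.09 + 1.23 - 1.48
= 0.8400

0.8400


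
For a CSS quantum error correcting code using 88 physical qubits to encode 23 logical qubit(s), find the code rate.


Code rate R = k/n
= 23/88
= 0.2614

0.2614


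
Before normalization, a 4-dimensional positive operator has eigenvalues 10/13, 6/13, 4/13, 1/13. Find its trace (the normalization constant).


tr(M) = sum of eigenvalues
= 10/13 + 6/13 + 4/13 + 1/13
= 21/13
= 1.6154

1.6154


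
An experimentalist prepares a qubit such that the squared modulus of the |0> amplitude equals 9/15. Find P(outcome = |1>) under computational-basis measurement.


|alpha|^2 = 9/15 = 0.6000
|beta|^2 = 1 - 9/15 = 6/15 = 0.4000
P(|1>) = |beta|^2 = 0.4000

0.4000


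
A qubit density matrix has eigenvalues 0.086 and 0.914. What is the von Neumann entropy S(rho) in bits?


S = -p*log2(p) - (1-p)*log2(1-p)
p = 0.0860, 1-p = 0.9140
= -0.0860 * log2(0.0860) - 0.9140 * log2(0.9140)
= -(-0.3044) - (-0.1186)
= 0.4230

0.4230


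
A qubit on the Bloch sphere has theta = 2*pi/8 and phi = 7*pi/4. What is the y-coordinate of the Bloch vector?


theta = 0.7854, phi = 5.4978
r_y = sin(theta)*sin(phi) = 0.7071 * -0.7071
r_y = -0.5000

-0.5000


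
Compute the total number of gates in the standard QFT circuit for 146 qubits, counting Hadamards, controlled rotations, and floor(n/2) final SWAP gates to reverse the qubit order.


Hadamard gates: 146
Controlled rotations: n*(n-1)/2 = 146*145/2 = 10585
SWAP gates: floor(n/2) = floor(146/2) = 73
Total = 146 + 10585 + 73
= 10804

10804


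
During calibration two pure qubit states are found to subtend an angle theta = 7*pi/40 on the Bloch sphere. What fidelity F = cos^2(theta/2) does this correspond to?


For states separated by angle theta on Bloch sphere:
F = cos^2(theta/2)
theta = 7*pi/40 = 0.5498
theta/2 = 0.2749
cos(theta/2) = 0.9625
F = 0.9263

0.9263


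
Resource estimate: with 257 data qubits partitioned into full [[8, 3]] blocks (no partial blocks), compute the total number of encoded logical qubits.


Each code block uses 8 physical qubits for 3 logical qubit(s).
Number of complete blocks = floor(257 / 8) = 32
Logical qubits = 32 * 3
= 96

96


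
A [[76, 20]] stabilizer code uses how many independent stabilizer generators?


For an [[n,k]] stabilizer code:
Number of stabilizer generators = n - k
= 76 - 20
= 56

56


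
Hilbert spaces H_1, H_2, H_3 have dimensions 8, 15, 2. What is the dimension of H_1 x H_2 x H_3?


dim(H_1 x H_2 x H_3) = 8 * 15 * 2
= 120 * 2
= 240

240


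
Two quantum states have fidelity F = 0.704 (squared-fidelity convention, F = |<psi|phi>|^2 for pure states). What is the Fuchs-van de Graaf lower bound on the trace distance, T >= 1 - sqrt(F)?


Fuchs-van de Graaf (squared-fidelity convention): 1 - sqrt(F) <= T <= sqrt(1 - F).
Lower bound: T >= 1 - sqrt(F)
sqrt(F) = sqrt(0.704) = 0.8390
T >= 1 - 0.8390
T >= 0.1610

0.1610


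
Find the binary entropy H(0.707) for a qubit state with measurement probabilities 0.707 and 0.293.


S = -p*log2(p) - (1-p)*log2(1-p)
p = 0.7070, 1-p = 0.2930
= -0.7070 * log2(0.7070) - 0.2930 * log2(0.2930)
= -(-0.3537) - (-0.5189)
= 0.8726

0.8726


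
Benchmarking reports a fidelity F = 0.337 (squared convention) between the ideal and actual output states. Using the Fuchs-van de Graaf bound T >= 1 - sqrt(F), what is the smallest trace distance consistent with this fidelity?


Fuchs-van de Graaf (squared-fidelity convention): 1 - sqrt(F) <= T <= sqrt(1 - F).
Lower bound: T >= 1 - sqrt(F)
sqrt(F) = sqrt(0.337) = 0.5805
T >= 1 - 0.5805
T >= 0.4195

0.4195


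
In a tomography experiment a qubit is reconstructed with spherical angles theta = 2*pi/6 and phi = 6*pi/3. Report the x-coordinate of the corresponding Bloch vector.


theta = 1.0472, phi = 6.2832
r_x = sin(theta)*cos(phi) = 0.8660 * 1.0000
r_x = 0.8660

0.8660


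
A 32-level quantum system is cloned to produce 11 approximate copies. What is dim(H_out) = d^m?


Output space = H^(tensor 11) where dim(H) = 32
dim = 32^11
= 1024 (after 2 factors)
= 32768 (after 3 factors)
= 1048576 (after 4 factors)
= 33554432 (after 5 factors)
= 1073741824 (after 6 factors)
= 34359738368 (after 7 factors)
= 1099511627776 (after 8 factors)
= 35184372088832 (after 9 factors)
= 1125899906842624 (after 10 factors)
= 36028797018963968 (after 11 factors)
= 36028797018963968

36028797018963968


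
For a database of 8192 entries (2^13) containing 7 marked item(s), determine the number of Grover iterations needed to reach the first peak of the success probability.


After j Grover iterations the success probability is P(j) = sin^2((2j+1)*theta), where sin(theta) = sqrt(k/N).
N = 2^13 = 8192, k = 7
sin(theta) = sqrt(k/N) = 0.02923169833
theta = arcsin(sqrt(k/N)) = 0.02923586298 rad
P(j) reaches its first maximum when (2j+1)*theta is as close as possible to pi/2, i.e. j = round(pi/(4*theta) - 1/2).
pi/(4*theta) - 1/2 = 26.3642
(For comparison, the common estimate pi/4 * sqrt(N/k) = 26.8680; the exact maximiser is used here.)
Optimal iterations = 26

26


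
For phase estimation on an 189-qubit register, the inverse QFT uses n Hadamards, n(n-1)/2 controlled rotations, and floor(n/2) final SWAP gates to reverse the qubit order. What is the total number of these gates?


Hadamard gates: 189
Controlled rotations: n*(n-1)/2 = 189*188/2 = 17766
SWAP gates: floor(n/2) = floor(189/2) = 94
Total = 189 + 17766 + 94
= 18049

18049


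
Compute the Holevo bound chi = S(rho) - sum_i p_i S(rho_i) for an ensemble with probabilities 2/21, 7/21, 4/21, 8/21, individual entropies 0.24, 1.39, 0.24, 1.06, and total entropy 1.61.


chi = S(rho) - sum_i p_i * S(rho_i)
Weighted entropy = 2/21 * 0.24 + 7/21 * 1.39 + 4/21 * 0.24 + 8/21 * 1.06
= 0.9357
chi = 1.61 - 0.9357
= 0.6743

0.6743


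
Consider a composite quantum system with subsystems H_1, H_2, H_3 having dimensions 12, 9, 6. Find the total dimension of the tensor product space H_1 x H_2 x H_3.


dim(H_1 x H_2 x H_3) = 12 * 9 * 6
= 108 * 6
= 648

648


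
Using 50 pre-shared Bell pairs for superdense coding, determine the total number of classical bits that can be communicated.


Superdense coding allows 2 classical bits per shared entangled pair.
50 pair(s) -> 2 * 50 = 100 classical bits

100


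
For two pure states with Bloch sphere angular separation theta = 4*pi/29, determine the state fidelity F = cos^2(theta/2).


For states separated by angle theta on Bloch sphere:
F = cos^2(theta/2)
theta = 4*pi/29 = 0.4333
theta/2 = 0.2167
cos(theta/2) = 0.9766
F = 0.9538

0.9538


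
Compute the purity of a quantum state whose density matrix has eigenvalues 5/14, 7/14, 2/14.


tr(rho^2) = sum of eigenvalues squared
= (5/14)^2 + (7/14)^2 + (2/14)^2
= (25 + 49 + 4) / 196
= 78/196
= 0.3980

0.3980


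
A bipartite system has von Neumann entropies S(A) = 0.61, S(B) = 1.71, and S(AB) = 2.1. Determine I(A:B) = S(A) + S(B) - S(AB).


I(A:B) = S(A) + S(B) - S(AB)
= 0.61 + 1.71 - 2.1
= 0.2200

0.2200


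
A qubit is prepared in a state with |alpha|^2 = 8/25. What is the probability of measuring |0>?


|alpha|^2 = 8/25 = 0.3200
|beta|^2 = 1 - 8/25 = 17/25 = 0.6800
P(|0>) = |alpha|^2 = 0.3200

0.3200


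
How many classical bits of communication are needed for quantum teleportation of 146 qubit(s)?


Quantum teleportation requires 2 classical bits per qubit teleported.
146 qubit(s) -> 2 * 146 = 292 classical bits

292


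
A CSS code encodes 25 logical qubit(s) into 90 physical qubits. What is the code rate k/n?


Code rate R = k/n
= 25/90
= 0.2778

0.2778


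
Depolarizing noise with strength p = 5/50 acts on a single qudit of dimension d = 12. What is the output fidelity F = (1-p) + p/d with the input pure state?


F = (1-p) + p/d
= (1 - 0.1000) + 0.1000/12
= 0.9000 + 0.0083
= 0.9083

0.9083


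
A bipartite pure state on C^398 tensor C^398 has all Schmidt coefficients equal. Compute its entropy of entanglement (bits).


For a maximally entangled state in d x d:
S = log2(d) = log2(398)
= 8.6366

8.6366


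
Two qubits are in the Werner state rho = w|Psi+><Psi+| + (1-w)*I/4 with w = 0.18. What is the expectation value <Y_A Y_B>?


|Psi+> = (|01> + |10>)/sqrt(2)
For the pure Bell state, <Y_A Y_B> = +1 (Bell-state Pauli correlator).
The maximally-mixed part I/4 has tr(I/4 * P tensor P) = 0 for any traceless Pauli P.
So <Y_A Y_B>_rho = w * (+1) + (1 - w) * 0
= 0.18 * (+1)
= 0.1800

0.1800


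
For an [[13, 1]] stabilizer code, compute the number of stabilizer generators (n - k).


For an [[n,k]] stabilizer code:
Number of stabilizer generators = n - k
= 13 - 1
= 12

12


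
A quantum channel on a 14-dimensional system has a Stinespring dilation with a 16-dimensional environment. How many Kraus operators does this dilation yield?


Tracing out the environment in an orthonormal basis {|i>_E} gives Kraus operators K_i = <i|_E U |0>_E.
Number of Kraus operators = dim(H_env) = d_env
= 16

16


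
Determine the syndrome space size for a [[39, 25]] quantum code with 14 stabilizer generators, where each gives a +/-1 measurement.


Each stabilizer generator gives a binary (+1 or -1) measurement outcome.
With 14 independent generators:
Total syndromes = 2^14
= 16384

16384


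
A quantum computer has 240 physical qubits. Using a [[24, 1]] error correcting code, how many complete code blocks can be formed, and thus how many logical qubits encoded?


Each code block uses 24 physical qubits for 1 logical qubit(s).
Number of complete blocks = floor(240 / 24) = 10
Logical qubits = 10 * 1
= 10

10


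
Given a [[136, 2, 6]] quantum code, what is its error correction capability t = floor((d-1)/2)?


Code parameters: [[136, 2, 6]], distance d = 6.
Number of correctable errors = floor((d-1)/2)
= floor((6 - 1)/2)
= floor(5/2)
= 2

2


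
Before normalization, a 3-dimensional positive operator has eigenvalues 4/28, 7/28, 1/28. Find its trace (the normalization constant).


tr(M) = sum of eigenvalues
= 4/28 + 7/28 + 1/28
= 12/28
= 0.4286

0.4286


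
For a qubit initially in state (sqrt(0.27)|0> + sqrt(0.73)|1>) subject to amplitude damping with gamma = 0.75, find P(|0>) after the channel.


For amplitude damping with parameter gamma on state sqrt(a)|0> + sqrt(b)|1>:
alpha^2 = 0.27, beta^2 = 0.73
P(|0>) = alpha^2 + gamma * beta^2
= 0.27 + 0.75 * 0.73
= 0.27 + 0.5475
= 0.8175

0.8175


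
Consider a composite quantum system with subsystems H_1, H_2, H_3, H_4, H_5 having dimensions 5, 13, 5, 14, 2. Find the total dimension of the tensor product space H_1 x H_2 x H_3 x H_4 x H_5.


dim(H_1 x H_2 x H_3 x H_4 x H_5) = 5 * 13 * 5 * 14 * 2
= 65 * 5 * 14 * 2
= 325 * 14 * 2
= 4550 * 2
= 9100

9100


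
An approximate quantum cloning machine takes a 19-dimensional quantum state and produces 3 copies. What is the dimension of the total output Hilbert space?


Output space = H^(tensor 3) where dim(H) = 19
dim = 19^3
= 361 (after 2 factors)
= 6859 (after 3 factors)
= 6859

6859


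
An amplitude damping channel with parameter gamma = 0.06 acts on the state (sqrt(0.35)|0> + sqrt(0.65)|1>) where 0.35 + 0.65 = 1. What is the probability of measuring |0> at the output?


For amplitude damping with parameter gamma on state sqrt(a)|0> + sqrt(b)|1>:
alpha^2 = 0.35, beta^2 = 0.65
P(|0>) = alpha^2 + gamma * beta^2
= 0.35 + 0.06 * 0.65
= 0.35 + 0.0390
= 0.3890

0.3890


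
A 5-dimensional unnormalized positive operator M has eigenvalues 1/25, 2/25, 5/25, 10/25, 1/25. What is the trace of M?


tr(M) = sum of eigenvalues
= 1/25 + 2/25 + 5/25 + 10/25 + 1/25
= 19/25
= 0.7600

0.7600


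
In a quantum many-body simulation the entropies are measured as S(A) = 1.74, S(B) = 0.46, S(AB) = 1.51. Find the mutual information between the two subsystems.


I(A:B) = S(A) + S(B) - S(AB)
= 1.74 + 0.46 - 1.51
= 0.6900

0.6900


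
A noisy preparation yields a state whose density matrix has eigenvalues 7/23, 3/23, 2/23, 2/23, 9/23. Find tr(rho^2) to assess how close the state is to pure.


tr(rho^2) = sum of eigenvalues squared
= (7/23)^2 + (3/23)^2 + (2/23)^2 + (2/23)^2 + (9/23)^2
= (49 + 9 + 4 + 4 + 81) / 529
= 147/529
= 0.2779

0.2779


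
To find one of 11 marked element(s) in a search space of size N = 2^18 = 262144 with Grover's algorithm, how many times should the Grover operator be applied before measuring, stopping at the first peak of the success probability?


After j Grover iterations the success probability is P(j) = sin^2((2j+1)*theta), where sin(theta) = sqrt(k/N).
N = 2^18 = 262144, k = 11
sin(theta) = sqrt(k/N) = 0.006477782794
theta = arcsin(sqrt(k/N)) = 0.006477828098 rad
P(j) reaches its first maximum when (2j+1)*theta is as close as possible to pi/2, i.e. j = round(pi/(4*theta) - 1/2).
pi/(4*theta) - 1/2 = 120.7441
(For comparison, the common estimate pi/4 * sqrt(N/k) = 121.2449; the exact maximiser is used here.)
Optimal iterations = 121

121


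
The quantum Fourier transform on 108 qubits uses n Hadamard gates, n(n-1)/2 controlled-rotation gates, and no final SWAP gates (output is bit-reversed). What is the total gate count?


Hadamard gates: 108
Controlled rotations: n*(n-1)/2 = 108*107/2 = 5778
SWAP gates: 0 (omitted)
Total = 108 + 5778
= 5886

5886


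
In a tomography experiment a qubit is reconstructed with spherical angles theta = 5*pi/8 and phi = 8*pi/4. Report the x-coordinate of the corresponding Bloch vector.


theta = 1.9635, phi = 6.2832
r_x = sin(theta)*cos(phi) = 0.9239 * 1.0000
r_x = 0.9239

0.9239


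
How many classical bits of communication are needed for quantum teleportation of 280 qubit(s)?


Quantum teleportation requires 2 classical bits per qubit teleported.
280 qubit(s) -> 2 * 280 = 560 classical bits

560


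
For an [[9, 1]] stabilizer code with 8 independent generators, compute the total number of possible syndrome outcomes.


Each stabilizer generator gives a binary (+1 or -1) measurement outcome.
With 8 independent generators:
Total syndromes = 2^8
= 256

256


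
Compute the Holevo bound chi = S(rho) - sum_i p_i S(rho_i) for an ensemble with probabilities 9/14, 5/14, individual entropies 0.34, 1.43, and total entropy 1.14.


chi = S(rho) - sum_i p_i * S(rho_i)
Weighted entropy = 9/14 * 0.34 + 5/14 * 1.43
= 0.7293
chi = 1.14 - 0.7293
= 0.4107

0.4107


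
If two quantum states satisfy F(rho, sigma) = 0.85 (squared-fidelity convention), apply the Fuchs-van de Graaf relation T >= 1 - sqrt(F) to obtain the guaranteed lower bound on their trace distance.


Fuchs-van de Graaf (squared-fidelity convention): 1 - sqrt(F) <= T <= sqrt(1 - F).
Lower bound: T >= 1 - sqrt(F)
sqrt(F) = sqrt(0.85) = 0.9220
T >= 1 - 0.9220
T >= 0.0780

0.0780


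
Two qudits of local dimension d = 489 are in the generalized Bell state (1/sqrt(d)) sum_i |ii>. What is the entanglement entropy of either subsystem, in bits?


For a maximally entangled state in d x d:
S = log2(d) = log2(489)
= 8.9337

8.9337


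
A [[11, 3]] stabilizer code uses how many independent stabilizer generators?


For an [[n,k]] stabilizer code:
Number of stabilizer generators = n - k
= 11 - 3
= 8

8


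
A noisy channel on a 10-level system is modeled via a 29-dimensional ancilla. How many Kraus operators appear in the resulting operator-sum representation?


Tracing out the environment in an orthonormal basis {|i>_E} gives Kraus operators K_i = <i|_E U |0>_E.
Number of Kraus operators = dim(H_env) = d_env
= 29

29


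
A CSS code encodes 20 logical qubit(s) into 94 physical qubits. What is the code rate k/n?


Code rate R = k/n
= 20/94
= 0.2128

0.2128


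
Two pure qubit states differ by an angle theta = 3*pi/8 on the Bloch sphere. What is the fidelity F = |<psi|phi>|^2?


For states separated by angle theta on Bloch sphere:
F = cos^2(theta/2)
theta = 3*pi/8 = 1.1781
theta/2 = 0.5890
cos(theta/2) = 0.8315
F = 0.6913

0.6913


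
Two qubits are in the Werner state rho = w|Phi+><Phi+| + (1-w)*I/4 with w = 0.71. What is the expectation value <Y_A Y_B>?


|Phi+> = (|00> + |11>)/sqrt(2)
For the pure Bell state, <Y_A Y_B> = -1 (Bell-state Pauli correlator).
The maximally-mixed part I/4 has tr(I/4 * P tensor P) = 0 for any traceless Pauli P.
So <Y_A Y_B>_rho = w * (-1) + (1 - w) * 0
= 0.71 * (-1)
= -0.7100

-0.7100


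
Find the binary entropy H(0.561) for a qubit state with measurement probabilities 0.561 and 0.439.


S = -p*log2(p) - (1-p)*log2(1-p)
p = 0.5610, 1-p = 0.4390
= -0.5610 * log2(0.5610) - 0.4390 * log2(0.4390)
= -(-0.4678) - (-0.5214)
= 0.9892

0.9892


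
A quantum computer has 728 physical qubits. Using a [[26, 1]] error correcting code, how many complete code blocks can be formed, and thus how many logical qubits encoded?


Each code block uses 26 physical qubits for 1 logical qubit(s).
Number of complete blocks = floor(728 / 26) = 28
Logical qubits = 28 * 1
= 28

28


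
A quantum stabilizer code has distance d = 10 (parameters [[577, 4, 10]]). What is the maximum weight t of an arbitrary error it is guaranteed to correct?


Code parameters: [[577, 4, 10]], distance d = 10.
Number of correctable errors = floor((d-1)/2)
= floor((10 - 1)/2)
= floor(9/2)
= 4

4


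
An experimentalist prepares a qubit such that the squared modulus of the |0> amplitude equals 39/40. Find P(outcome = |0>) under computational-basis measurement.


|alpha|^2 = 39/40 = 0.9750
|beta|^2 = 1 - 39/40 = 1/40 = 0.0250
P(|0>) = |alpha|^2 = 0.9750

0.9750


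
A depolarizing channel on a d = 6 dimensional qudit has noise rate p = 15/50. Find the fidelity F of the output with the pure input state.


F = (1-p) + p/d
= (1 - 0.3000) + 0.3000/6
= 0.7000 + 0.0500
= 0.7500

0.7500


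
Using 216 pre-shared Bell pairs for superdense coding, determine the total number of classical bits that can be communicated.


Superdense coding allows 2 classical bits per shared entangled pair.
216 pair(s) -> 2 * 216 = 432 classical bits

432


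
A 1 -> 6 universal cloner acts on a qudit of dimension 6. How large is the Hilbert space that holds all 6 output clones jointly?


Output space = H^(tensor 6) where dim(H) = 6
dim = 6^6
= 36 (after 2 factors)
= 216 (after 3 factors)
= 1296 (after 4 factors)
= 7776 (after 5 factors)
= 46656 (after 6 factors)
= 46656

46656


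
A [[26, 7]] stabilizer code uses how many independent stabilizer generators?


For an [[n,k]] stabilizer code:
Number of stabilizer generators = n - k
= 26 - 7
= 19

19


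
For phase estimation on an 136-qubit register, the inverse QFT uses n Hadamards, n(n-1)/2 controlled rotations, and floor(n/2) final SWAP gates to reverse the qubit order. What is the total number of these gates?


Hadamard gates: 136
Controlled rotations: n*(n-1)/2 = 136*135/2 = 9180
SWAP gates: floor(n/2) = floor(136/2) = 68
Total = 136 + 9180 + 68
= 9384

9384


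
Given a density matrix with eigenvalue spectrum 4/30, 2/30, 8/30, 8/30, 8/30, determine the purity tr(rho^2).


tr(rho^2) = sum of eigenvalues squared
= (4/30)^2 + (2/30)^2 + (8/30)^2 + (8/30)^2 + (8/30)^2
= (16 + 4 + 64 + 64 + 64) / 900
= 212/900
= 0.2356

0.2356


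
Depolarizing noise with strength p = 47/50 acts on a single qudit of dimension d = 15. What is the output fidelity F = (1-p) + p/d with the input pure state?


F = (1-p) + p/d
= (1 - 0.9400) + 0.9400/15
= 0.0600 + 0.0627
= 0.1227

0.1227


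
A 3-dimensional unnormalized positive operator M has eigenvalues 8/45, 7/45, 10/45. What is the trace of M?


tr(M) = sum of eigenvalues
= 8/45 + 7/45 + 10/45
= 25/45
= 0.5556

0.5556


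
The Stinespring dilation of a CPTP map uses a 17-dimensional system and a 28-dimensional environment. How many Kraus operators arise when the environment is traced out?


Tracing out the environment in an orthonormal basis {|i>_E} gives Kraus operators K_i = <i|_E U |0>_E.
Number of Kraus operators = dim(H_env) = d_env
= 28

28


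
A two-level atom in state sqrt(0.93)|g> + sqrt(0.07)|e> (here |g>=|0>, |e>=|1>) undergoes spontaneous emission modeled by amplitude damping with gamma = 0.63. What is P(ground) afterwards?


For amplitude damping with parameter gamma on state sqrt(a)|0> + sqrt(b)|1>:
alpha^2 = 0.93, beta^2 = 0.07
P(|0>) = alpha^2 + gamma * beta^2
= 0.93 + 0.63 * 0.07
= 0.93 + 0.0441
= 0.9741

0.9741


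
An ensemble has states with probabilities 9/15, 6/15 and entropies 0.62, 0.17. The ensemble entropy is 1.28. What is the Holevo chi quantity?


chi = S(rho) - sum_i p_i * S(rho_i)
Weighted entropy = 9/15 * 0.62 + 6/15 * 0.17
= 0.4400
chi = 1.28 - 0.4400
= 0.8400

0.8400


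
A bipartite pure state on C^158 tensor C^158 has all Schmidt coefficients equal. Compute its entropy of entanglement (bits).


For a maximally entangled state in d x d:
S = log2(d) = log2(158)
= 7.3038

7.3038


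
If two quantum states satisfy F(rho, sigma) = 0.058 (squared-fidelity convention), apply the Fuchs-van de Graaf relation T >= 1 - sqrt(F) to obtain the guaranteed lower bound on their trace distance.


Fuchs-van de Graaf (squared-fidelity convention): 1 - sqrt(F) <= T <= sqrt(1 - F).
Lower bound: T >= 1 - sqrt(F)
sqrt(F) = sqrt(0.058) = 0.2408
T >= 1 - 0.2408
T >= 0.7592

0.7592


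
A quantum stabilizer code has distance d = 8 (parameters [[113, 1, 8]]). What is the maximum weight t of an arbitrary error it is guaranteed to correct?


Code parameters: [[113, 1, 8]], distance d = 8.
Number of correctable errors = floor((d-1)/2)
= floor((8 - 1)/2)
= floor(7/2)
= 3

3


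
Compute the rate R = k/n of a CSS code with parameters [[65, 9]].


Code rate R = k/n
= 9/65
= 0.1385

0.1385


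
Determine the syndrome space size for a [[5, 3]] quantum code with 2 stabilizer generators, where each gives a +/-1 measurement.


Each stabilizer generator gives a binary (+1 or -1) measurement outcome.
With 2 independent generators:
Total syndromes = 2^2
= 4

4


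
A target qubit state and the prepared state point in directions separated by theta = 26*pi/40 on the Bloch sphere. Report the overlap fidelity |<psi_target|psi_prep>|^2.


For states separated by angle theta on Bloch sphere:
F = cos^2(theta/2)
theta = 26*pi/40 = 2.0420
theta/2 = 1.0210
cos(theta/2) = 0.5225
F = 0.2730

0.2730


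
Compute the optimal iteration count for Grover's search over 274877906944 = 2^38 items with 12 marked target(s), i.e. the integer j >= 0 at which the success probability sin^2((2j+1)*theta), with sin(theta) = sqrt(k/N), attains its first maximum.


After j Grover iterations the success probability is P(j) = sin^2((2j+1)*theta), where sin(theta) = sqrt(k/N).
N = 2^38 = 274877906944, k = 12
sin(theta) = sqrt(k/N) = 6.60724948e-06
theta = arcsin(sqrt(k/N)) = 6.60724948e-06 rad
P(j) reaches its first maximum when (2j+1)*theta is as close as possible to pi/2, i.e. j = round(pi/(4*theta) - 1/2).
pi/(4*theta) - 1/2 = 118868.6551
(For comparison, the common estimate pi/4 * sqrt(N/k) = 118869.1551; the exact maximiser is used here.)
Optimal iterations = 118869

118869


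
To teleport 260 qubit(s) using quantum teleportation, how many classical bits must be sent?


Quantum teleportation requires 2 classical bits per qubit teleported.
260 qubit(s) -> 2 * 260 = 520 classical bits

520


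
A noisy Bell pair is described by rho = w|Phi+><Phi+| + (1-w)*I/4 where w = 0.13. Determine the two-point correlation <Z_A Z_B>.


|Phi+> = (|00> + |11>)/sqrt(2)
For the pure Bell state, <Z_A Z_B> = +1 (Bell-state Pauli correlator).
The maximally-mixed part I/4 has tr(I/4 * P tensor P) = 0 for any traceless Pauli P.
So <Z_A Z_B>_rho = w * (+1) + (1 - w) * 0
= 0.13 * (+1)
= 0.1300

0.1300


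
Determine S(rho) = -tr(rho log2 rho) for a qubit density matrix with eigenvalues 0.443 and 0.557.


S = -p*log2(p) - (1-p)*log2(1-p)
p = 0.4430, 1-p = 0.5570
= -0.4430 * log2(0.4430) - 0.5570 * log2(0.5570)
= -(-0.5204) - (-0.4702)
= 0.9906

0.9906


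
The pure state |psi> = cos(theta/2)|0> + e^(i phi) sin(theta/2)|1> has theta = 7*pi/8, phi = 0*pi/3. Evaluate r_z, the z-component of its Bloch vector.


theta = 2.7489, phi = 0.0000
r_z = cos(theta) = -0.9239

-0.9239


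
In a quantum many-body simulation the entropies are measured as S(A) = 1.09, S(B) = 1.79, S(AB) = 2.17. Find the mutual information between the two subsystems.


I(A:B) = S(A) + S(B) - S(AB)
= 1.09 + 1.79 - 2.17
= 0.7100

0.7100


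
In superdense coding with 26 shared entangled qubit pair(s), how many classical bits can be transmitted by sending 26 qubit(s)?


Superdense coding allows 2 classical bits per shared entangled pair.
26 pair(s) -> 2 * 26 = 52 classical bits

52


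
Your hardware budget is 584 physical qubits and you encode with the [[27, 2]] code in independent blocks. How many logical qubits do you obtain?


Each code block uses 27 physical qubits for 2 logical qubit(s).
Number of complete blocks = floor(584 / 27) = 21
Logical qubits = 21 * 2
= 42

42


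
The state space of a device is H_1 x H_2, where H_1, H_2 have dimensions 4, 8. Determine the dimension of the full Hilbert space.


dim(H_1 x H_2) = 4 * 8
= 32

32


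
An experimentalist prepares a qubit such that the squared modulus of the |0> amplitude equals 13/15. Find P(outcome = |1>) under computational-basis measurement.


|alpha|^2 = 13/15 = 0.8667
|beta|^2 = 1 - 13/15 = 2/15 = 0.1333
P(|1>) = |beta|^2 = 0.1333

0.1333


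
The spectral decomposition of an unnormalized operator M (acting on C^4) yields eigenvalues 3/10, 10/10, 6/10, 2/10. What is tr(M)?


tr(M) = sum of eigenvalues
= 3/10 + 10/10 + 6/10 + 2/10
= 21/10
= 2.1000

2.1000


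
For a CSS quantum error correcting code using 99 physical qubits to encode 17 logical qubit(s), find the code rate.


Code rate R = k/n
= 17/99
= 0.1717

0.1717


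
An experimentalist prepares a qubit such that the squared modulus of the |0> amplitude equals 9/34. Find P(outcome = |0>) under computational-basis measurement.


|alpha|^2 = 9/34 = 0.2647
|beta|^2 = 1 - 9/34 = 25/34 = 0.7353
P(|0>) = |alpha|^2 = 0.2647

0.2647


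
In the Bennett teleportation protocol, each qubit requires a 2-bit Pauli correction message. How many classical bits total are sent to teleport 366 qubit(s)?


Quantum teleportation requires 2 classical bits per qubit teleported.
366 qubit(s) -> 2 * 366 = 732 classical bits

732


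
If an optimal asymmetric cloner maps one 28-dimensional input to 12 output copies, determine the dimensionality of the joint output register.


Output space = H^(tensor 12) where dim(H) = 28
dim = 28^12
= 784 (after 2 factors)
= 21952 (after 3 factors)
= 614656 (after 4 factors)
= 17210368 (after 5 factors)
= 481890304 (after 6 factors)
= 13492928512 (after 7 factors)
= 377801998336 (after 8 factors)
= 10578455953408 (after 9 factors)
= 296196766695424 (after 10 factors)
= 8293509467471872 (after 11 factors)
= 232218265089212416 (after 12 factors)
= 232218265089212416

232218265089212416


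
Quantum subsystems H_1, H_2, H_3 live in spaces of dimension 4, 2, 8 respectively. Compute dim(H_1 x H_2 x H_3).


dim(H_1 x H_2 x H_3) = 4 * 2 * 8
= 8 * 8
= 64

64


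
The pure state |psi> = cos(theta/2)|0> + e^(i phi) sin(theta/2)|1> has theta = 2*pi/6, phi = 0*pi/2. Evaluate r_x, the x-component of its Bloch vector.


theta = 1.0472, phi = 0.0000
r_x = sin(theta)*cos(phi) = 0.8660 * 1.0000
r_x = 0.8660

0.8660


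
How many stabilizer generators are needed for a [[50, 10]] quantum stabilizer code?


For an [[n,k]] stabilizer code:
Number of stabilizer generators = n - k
= 50 - 10
= 40

40


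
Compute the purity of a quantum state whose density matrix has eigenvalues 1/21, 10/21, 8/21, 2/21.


tr(rho^2) = sum of eigenvalues squared
= (1/21)^2 + (10/21)^2 + (8/21)^2 + (2/21)^2
= (1 + 100 + 64 + 4) / 441
= 169/441
= 0.3832

0.3832


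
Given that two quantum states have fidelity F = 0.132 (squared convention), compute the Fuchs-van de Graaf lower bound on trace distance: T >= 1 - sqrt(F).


Fuchs-van de Graaf (squared-fidelity convention): 1 - sqrt(F) <= T <= sqrt(1 - F).
Lower bound: T >= 1 - sqrt(F)
sqrt(F) = sqrt(0.132) = 0.3633
T >= 1 - 0.3633
T >= 0.6367

0.6367


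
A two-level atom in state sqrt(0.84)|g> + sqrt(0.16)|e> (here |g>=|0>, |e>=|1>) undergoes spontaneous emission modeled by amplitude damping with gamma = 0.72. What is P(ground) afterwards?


For amplitude damping with parameter gamma on state sqrt(a)|0> + sqrt(b)|1>:
alpha^2 = 0.84, beta^2 = 0.16
P(|0>) = alpha^2 + gamma * beta^2
= 0.84 + 0.72 * 0.16
= 0.84 + 0.1152
= 0.9552

0.9552


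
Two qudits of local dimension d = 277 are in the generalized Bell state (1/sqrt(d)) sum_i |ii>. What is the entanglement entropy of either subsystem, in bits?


For a maximally entangled state in d x d:
S = log2(d) = log2(277)
= 8.1137

8.1137


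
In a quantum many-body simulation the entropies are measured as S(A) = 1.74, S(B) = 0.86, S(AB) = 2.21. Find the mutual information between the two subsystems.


I(A:B) = S(A) + S(B) - S(AB)
= 1.74 + 0.86 - 2.21
= 0.3900

0.3900


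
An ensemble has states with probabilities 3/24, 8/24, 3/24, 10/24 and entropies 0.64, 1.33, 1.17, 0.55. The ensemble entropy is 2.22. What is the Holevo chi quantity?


chi = S(rho) - sum_i p_i * S(rho_i)
Weighted entropy = 3/24 * 0.64 + 8/24 * 1.33 + 3/24 * 1.17 + 10/24 * 0.55
= 0.8988
chi = 2.22 - 0.8988
= 1.3213

1.3213


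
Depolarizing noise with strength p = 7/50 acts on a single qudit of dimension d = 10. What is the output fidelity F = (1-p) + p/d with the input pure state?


F = (1-p) + p/d
= (1 - 0.1400) + 0.1400/10
= 0.8600 + 0.0140
= 0.8740

0.8740


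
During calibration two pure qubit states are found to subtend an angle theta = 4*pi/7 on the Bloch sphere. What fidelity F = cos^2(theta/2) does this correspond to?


For states separated by angle theta on Bloch sphere:
F = cos^2(theta/2)
theta = 4*pi/7 = 1.7952
theta/2 = 0.8976
cos(theta/2) = 0.6235
F = 0.3887

0.3887


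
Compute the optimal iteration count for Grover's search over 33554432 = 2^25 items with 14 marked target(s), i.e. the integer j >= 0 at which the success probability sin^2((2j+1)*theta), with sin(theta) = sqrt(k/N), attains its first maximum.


After j Grover iterations the success probability is P(j) = sin^2((2j+1)*theta), where sin(theta) = sqrt(k/N).
N = 2^25 = 33554432, k = 14
sin(theta) = sqrt(k/N) = 0.0006459353787
theta = arcsin(sqrt(k/N)) = 0.0006459354236 rad
P(j) reaches its first maximum when (2j+1)*theta is as close as possible to pi/2, i.e. j = round(pi/(4*theta) - 1/2).
pi/(4*theta) - 1/2 = 1215.4082
(For comparison, the common estimate pi/4 * sqrt(N/k) = 1215.9083; the exact maximiser is used here.)
Optimal iterations = 1215

1215
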